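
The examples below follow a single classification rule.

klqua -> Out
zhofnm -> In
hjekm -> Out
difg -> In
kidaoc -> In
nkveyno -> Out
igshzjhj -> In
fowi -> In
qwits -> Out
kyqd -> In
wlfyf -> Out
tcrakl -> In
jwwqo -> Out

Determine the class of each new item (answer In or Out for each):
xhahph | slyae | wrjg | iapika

The rule appears to be: even length.
xhahph: length 6, qualifies → In. slyae: length 5, fails this test → Out. wrjg: length 4, qualifies → In. iapika: length 6, qualifies → In.

In, Out, In, In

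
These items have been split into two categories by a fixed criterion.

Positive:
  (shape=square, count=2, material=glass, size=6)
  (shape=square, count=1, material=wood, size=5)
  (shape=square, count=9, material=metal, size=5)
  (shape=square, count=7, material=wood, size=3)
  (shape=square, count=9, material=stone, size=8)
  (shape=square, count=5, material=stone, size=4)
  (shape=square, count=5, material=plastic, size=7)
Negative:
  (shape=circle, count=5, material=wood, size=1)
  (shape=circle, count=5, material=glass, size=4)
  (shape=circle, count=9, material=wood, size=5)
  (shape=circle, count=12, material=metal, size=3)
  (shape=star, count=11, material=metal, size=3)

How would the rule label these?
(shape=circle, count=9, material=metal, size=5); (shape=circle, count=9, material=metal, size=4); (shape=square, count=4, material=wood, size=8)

The pattern is that an item is 'Positive' exactly when: shape is square.
Negative: (shape=circle, count=9, material=metal, size=5), since shape is circle. Negative: (shape=circle, count=9, material=metal, size=4), since shape is circle. Positive: (shape=square, count=4, material=wood, size=8), since shape is square.

Negative, Negative, Positive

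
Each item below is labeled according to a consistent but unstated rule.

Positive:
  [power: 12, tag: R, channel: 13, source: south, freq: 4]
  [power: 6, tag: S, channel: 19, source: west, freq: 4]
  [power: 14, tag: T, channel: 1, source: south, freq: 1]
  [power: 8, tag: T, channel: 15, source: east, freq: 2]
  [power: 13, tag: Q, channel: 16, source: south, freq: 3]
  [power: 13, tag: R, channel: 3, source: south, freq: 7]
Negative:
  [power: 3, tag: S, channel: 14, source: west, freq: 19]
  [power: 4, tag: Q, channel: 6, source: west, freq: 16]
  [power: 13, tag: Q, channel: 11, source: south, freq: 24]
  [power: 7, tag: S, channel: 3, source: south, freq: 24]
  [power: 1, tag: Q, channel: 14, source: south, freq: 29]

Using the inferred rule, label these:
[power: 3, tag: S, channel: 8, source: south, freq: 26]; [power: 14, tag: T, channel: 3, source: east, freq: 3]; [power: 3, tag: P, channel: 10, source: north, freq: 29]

Negative, Positive, Negative

The classifier is using: freq ≤ 7.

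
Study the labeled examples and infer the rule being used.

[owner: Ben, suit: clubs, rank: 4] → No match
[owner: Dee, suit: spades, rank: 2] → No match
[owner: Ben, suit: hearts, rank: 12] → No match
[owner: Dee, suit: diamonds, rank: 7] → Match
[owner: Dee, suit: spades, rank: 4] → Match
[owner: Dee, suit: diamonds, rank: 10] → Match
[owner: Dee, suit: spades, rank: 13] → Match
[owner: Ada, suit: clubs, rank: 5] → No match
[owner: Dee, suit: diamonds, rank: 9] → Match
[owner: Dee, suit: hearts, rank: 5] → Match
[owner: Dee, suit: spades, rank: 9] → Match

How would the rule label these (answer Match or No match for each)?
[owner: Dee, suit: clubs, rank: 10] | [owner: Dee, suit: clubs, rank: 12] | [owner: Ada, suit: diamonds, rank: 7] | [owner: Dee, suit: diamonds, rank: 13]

Match, Match, No match, Match

The pattern is that an item is 'Match' exactly when: owner is Dee AND rank ≥ 4.
[owner: Dee, suit: clubs, rank: 10] — owner is Dee, rank = 10, hence Match. [owner: Dee, suit: clubs, rank: 12] — owner is Dee, rank = 12, hence Match. [owner: Ada, suit: diamonds, rank: 7] — owner is Ada, rank = 7, hence No match. [owner: Dee, suit: diamonds, rank: 13] — owner is Dee, rank = 13, hence Match.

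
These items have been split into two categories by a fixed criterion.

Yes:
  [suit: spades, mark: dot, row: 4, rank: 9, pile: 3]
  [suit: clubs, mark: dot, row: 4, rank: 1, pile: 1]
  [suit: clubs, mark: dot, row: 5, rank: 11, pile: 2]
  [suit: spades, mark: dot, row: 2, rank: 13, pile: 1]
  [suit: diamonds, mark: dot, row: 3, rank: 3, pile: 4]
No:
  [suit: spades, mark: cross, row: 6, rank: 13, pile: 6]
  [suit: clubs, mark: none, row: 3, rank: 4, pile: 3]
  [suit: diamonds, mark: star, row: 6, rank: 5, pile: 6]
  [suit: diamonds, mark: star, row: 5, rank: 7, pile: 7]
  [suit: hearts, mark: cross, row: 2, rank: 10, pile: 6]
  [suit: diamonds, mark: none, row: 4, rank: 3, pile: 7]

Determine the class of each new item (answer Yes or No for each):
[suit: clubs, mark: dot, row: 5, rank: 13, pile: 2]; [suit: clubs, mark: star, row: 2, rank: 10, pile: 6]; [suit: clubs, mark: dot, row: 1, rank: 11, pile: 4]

Yes, No, Yes

The common property of the 'Yes' items is: mark is dot. No 'No' item has it.
[suit: clubs, mark: dot, row: 5, rank: 13, pile: 2] → mark is dot → Yes.
[suit: clubs, mark: star, row: 2, rank: 10, pile: 6] → mark is star → No.
[suit: clubs, mark: dot, row: 1, rank: 11, pile: 4] → mark is dot → Yes.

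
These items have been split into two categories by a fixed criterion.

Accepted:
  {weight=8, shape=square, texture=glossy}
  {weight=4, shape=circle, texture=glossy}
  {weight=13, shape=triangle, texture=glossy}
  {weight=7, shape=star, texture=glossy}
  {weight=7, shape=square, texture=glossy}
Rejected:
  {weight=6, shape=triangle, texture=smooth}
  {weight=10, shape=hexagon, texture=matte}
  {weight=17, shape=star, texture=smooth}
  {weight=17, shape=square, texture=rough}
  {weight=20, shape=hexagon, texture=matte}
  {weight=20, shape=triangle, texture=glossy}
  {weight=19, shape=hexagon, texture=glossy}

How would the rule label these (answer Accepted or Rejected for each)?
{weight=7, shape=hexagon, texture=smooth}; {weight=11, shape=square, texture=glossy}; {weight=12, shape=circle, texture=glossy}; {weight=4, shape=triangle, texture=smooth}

Rejected, Accepted, Accepted, Rejected

The common property of the 'Accepted' items is: texture is glossy AND weight ≤ 13. No 'Rejected' item has it.
{weight=7, shape=hexagon, texture=smooth}: Rejected (texture is smooth, weight = 7).
{weight=11, shape=square, texture=glossy}: Accepted (texture is glossy, weight = 11).
{weight=12, shape=circle, texture=glossy}: Accepted (texture is glossy, weight = 12).
{weight=4, shape=triangle, texture=smooth}: Rejected (texture is smooth, weight = 4).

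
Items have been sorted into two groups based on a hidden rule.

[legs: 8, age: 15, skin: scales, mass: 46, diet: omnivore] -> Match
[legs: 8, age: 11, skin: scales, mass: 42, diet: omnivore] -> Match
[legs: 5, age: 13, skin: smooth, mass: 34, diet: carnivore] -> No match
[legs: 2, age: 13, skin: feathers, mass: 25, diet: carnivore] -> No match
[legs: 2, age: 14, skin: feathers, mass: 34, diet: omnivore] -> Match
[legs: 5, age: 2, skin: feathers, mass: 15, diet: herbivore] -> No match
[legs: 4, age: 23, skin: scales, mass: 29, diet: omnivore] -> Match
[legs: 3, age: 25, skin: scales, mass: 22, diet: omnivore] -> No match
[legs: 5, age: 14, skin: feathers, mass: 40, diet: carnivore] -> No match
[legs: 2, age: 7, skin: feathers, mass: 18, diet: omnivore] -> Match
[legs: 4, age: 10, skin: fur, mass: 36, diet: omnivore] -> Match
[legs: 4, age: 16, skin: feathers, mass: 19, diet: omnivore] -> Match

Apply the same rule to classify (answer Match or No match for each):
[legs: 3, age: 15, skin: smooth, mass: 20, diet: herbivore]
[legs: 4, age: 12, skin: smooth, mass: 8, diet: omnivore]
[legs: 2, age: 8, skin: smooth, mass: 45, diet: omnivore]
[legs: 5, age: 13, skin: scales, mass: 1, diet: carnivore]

No match, Match, Match, No match

The rule appears to be: diet is omnivore AND age ≤ 23.
No match: [legs: 3, age: 15, skin: smooth, mass: 20, diet: herbivore], since diet is herbivore, age = 15. Match: [legs: 4, age: 12, skin: smooth, mass: 8, diet: omnivore], since diet is omnivore, age = 12. Match: [legs: 2, age: 8, skin: smooth, mass: 45, diet: omnivore], since diet is omnivore, age = 8. No match: [legs: 5, age: 13, skin: scales, mass: 1, diet: carnivore], since diet is carnivore, age = 13.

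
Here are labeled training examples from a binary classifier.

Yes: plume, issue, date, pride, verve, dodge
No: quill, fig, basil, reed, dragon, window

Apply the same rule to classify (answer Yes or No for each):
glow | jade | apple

No, Yes, Yes

The simplest hypothesis consistent with all the labels is: ends with 'e'.
glow: ends with 'w', doesn't match → No. jade: ends with 'e', passes → Yes. apple: ends with 'e', passes → Yes.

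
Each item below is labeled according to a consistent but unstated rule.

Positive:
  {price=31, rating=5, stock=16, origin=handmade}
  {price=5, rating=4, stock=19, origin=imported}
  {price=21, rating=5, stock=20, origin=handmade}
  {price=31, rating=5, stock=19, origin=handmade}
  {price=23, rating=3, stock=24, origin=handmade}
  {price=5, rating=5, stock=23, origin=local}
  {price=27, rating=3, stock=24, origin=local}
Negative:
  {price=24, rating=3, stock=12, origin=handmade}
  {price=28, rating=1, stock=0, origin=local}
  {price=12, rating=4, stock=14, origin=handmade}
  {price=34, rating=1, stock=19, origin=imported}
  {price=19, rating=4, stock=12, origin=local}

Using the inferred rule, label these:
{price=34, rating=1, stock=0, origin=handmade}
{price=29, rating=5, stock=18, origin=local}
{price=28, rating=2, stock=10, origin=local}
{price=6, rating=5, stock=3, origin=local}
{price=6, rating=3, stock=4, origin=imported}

Negative, Positive, Negative, Negative, Negative

The rule appears to be: price ≤ 31 AND stock ≥ 16.
{price=34, rating=1, stock=0, origin=handmade}: price = 34, stock = 0 — does not satisfy this, so Negative.
{price=29, rating=5, stock=18, origin=local}: price = 29, stock = 18 — has this property, so Positive.
{price=28, rating=2, stock=10, origin=local}: price = 28, stock = 10 — does not satisfy this, so Negative.
{price=6, rating=5, stock=3, origin=local}: price = 6, stock = 3 — does not satisfy this, so Negative.
{price=6, rating=3, stock=4, origin=imported}: price = 6, stock = 4 — does not satisfy this, so Negative.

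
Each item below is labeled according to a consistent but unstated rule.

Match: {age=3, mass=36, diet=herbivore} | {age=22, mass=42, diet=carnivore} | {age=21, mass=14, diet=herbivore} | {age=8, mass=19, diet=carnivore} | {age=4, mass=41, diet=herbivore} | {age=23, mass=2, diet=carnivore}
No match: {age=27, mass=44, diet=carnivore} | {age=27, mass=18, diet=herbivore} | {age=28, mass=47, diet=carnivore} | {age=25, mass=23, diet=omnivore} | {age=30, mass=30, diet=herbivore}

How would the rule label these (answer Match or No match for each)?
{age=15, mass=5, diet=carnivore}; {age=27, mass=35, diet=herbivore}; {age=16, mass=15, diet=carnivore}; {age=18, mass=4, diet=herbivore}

Match, No match, Match, Match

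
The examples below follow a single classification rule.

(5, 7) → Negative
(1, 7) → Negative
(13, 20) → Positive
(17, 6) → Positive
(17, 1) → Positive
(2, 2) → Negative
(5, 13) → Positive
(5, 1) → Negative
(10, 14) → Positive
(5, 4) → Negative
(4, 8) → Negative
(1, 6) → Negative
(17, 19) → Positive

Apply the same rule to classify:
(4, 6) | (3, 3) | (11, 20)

Negative, Negative, Positive

The common property of the 'Positive' items is: sum ≥ 18. No 'Negative' item has it.
(4, 6): 4+6 = 10 — does not fit, so Negative. (3, 3): 3+3 = 6 — does not fit, so Negative. (11, 20): 11+20 = 31 — qualifies, so Positive.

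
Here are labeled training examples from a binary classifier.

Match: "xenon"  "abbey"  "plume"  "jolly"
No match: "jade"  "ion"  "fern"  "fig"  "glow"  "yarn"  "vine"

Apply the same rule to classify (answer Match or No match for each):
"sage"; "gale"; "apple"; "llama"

No match, No match, Match, Match

All 'Match' examples share one property — length 5 — and every 'No match' example lacks it.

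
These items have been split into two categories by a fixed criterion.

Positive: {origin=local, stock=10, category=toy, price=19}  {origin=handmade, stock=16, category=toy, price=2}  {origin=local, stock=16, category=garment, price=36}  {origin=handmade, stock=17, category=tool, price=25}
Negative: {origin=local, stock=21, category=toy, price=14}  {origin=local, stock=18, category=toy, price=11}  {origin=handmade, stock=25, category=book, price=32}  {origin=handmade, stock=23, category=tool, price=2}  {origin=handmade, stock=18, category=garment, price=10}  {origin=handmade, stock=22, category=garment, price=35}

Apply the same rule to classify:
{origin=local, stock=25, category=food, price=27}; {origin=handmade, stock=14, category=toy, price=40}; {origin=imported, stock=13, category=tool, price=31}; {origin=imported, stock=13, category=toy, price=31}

The simplest hypothesis consistent with all the labels is: stock ≤ 17.
{origin=local, stock=25, category=food, price=27}: Negative (stock = 25).
{origin=handmade, stock=14, category=toy, price=40}: Positive (stock = 14).
{origin=imported, stock=13, category=tool, price=31}: Positive (stock = 13).
{origin=imported, stock=13, category=toy, price=31}: Positive (stock = 13).

Negative, Positive, Positive, Positive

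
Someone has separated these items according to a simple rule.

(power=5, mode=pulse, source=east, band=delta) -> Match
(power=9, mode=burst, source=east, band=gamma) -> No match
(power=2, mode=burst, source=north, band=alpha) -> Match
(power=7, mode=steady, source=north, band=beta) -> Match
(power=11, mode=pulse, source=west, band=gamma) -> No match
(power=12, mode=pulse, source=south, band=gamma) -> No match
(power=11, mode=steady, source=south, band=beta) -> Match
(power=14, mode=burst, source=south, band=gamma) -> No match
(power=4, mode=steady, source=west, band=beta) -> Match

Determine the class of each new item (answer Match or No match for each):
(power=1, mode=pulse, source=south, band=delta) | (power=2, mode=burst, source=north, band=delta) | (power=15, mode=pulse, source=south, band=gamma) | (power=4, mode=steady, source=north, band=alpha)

Rule: band is not gamma. This holds for each 'Match' example and fails for each 'No match' one.
(power=1, mode=pulse, source=south, band=delta) → band is delta → Match. (power=2, mode=burst, source=north, band=delta) → band is delta → Match. (power=15, mode=pulse, source=south, band=gamma) → band is gamma → No match. (power=4, mode=steady, source=north, band=alpha) → band is alpha → Match.

Match, Match, No match, Match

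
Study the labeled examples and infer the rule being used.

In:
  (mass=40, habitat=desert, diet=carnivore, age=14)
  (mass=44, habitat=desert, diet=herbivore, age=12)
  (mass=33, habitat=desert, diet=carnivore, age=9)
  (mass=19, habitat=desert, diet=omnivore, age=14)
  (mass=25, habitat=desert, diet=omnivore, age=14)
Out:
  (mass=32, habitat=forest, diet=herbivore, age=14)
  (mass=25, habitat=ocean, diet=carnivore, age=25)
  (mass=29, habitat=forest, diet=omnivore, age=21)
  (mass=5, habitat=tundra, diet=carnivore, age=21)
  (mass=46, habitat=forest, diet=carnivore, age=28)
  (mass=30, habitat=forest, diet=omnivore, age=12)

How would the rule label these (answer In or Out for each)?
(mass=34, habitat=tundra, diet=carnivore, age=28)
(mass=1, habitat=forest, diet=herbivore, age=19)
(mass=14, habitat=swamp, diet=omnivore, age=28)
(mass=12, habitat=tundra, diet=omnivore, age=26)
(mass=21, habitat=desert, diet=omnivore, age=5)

Every 'In' example satisfies: habitat is desert. None of the 'Out' examples do.
(mass=34, habitat=tundra, diet=carnivore, age=28): habitat is tundra, does not pass → Out.
(mass=1, habitat=forest, diet=herbivore, age=19): habitat is forest, does not pass → Out.
(mass=14, habitat=swamp, diet=omnivore, age=28): habitat is swamp, does not pass → Out.
(mass=12, habitat=tundra, diet=omnivore, age=26): habitat is tundra, does not pass → Out.
(mass=21, habitat=desert, diet=omnivore, age=5): habitat is desert, satisfies this → In.

Out, Out, Out, Out, In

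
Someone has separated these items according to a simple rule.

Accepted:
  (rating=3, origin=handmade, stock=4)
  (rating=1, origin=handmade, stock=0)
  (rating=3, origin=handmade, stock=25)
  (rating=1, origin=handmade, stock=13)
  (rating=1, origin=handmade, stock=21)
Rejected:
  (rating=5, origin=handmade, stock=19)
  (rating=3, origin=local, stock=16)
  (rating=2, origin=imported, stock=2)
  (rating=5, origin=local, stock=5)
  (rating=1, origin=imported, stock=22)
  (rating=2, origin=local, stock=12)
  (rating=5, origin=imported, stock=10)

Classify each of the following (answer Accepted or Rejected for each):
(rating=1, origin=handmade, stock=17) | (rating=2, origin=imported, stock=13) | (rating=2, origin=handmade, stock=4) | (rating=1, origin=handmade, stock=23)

The common property of the 'Accepted' items is: origin is handmade AND rating ≤ 3. No 'Rejected' item has it.

Accepted, Rejected, Accepted, Accepted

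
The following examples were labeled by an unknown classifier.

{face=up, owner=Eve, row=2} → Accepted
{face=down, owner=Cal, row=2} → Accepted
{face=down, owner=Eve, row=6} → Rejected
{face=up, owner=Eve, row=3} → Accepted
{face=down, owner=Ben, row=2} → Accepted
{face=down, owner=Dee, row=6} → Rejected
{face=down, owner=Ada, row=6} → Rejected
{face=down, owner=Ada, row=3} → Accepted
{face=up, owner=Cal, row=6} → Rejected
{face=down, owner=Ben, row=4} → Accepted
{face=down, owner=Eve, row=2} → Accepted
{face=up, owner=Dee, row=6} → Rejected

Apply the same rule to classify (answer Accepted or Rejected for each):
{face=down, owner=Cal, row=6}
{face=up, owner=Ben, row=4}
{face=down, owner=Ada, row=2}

The pattern is that an item is 'Accepted' exactly when: row ≤ 4.
{face=down, owner=Cal, row=6}: row = 6 — fails this test, so Rejected. {face=up, owner=Ben, row=4}: row = 4 — meets the rule, so Accepted. {face=down, owner=Ada, row=2}: row = 2 — meets the rule, so Accepted.

Rejected, Accepted, Accepted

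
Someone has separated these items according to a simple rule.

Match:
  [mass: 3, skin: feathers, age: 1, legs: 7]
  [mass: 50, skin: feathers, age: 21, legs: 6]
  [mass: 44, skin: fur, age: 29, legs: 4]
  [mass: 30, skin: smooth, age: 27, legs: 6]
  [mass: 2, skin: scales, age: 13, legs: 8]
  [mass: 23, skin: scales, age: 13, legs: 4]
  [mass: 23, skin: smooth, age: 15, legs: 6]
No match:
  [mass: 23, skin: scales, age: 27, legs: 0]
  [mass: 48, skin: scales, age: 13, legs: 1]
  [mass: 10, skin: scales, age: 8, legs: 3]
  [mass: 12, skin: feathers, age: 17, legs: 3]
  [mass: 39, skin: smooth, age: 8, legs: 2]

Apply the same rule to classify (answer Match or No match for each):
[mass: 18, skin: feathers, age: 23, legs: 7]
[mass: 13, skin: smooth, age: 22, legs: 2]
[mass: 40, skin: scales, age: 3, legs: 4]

All 'Match' examples share one property — legs ≥ 4 — and every 'No match' example lacks it.
[mass: 18, skin: feathers, age: 23, legs: 7] — legs = 7, hence Match. [mass: 13, skin: smooth, age: 22, legs: 2] — legs = 2, hence No match. [mass: 40, skin: scales, age: 3, legs: 4] — legs = 4, hence Match.

Match, No match, Match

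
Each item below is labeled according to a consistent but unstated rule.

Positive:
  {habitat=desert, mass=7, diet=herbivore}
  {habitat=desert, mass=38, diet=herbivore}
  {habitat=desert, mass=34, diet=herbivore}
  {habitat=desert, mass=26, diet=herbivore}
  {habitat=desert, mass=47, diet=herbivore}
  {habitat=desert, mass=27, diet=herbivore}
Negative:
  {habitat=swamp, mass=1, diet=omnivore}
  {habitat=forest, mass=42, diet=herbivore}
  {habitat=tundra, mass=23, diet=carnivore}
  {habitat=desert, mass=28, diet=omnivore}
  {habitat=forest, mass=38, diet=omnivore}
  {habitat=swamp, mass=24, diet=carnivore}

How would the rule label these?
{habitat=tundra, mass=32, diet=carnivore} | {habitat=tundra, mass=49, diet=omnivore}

Negative, Negative

The common property of the 'Positive' items is: diet is herbivore AND habitat is desert. No 'Negative' item has it.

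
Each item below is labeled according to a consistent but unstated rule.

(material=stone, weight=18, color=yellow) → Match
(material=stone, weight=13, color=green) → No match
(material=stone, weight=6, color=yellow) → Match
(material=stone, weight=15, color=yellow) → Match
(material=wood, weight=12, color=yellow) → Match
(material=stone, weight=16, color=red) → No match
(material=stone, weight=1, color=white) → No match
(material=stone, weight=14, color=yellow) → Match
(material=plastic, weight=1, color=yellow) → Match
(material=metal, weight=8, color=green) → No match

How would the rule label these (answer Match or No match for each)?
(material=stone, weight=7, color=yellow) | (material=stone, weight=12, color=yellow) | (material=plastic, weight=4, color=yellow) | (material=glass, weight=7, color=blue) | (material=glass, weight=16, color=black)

One predicate separates the groups cleanly: color is yellow.
(material=stone, weight=7, color=yellow): color is yellow — has this property, so Match.
(material=stone, weight=12, color=yellow): color is yellow — has this property, so Match.
(material=plastic, weight=4, color=yellow): color is yellow — has this property, so Match.
(material=glass, weight=7, color=blue): color is blue — lacks this property, so No match.
(material=glass, weight=16, color=black): color is black — lacks this property, so No match.

Match, Match, Match, No match, No match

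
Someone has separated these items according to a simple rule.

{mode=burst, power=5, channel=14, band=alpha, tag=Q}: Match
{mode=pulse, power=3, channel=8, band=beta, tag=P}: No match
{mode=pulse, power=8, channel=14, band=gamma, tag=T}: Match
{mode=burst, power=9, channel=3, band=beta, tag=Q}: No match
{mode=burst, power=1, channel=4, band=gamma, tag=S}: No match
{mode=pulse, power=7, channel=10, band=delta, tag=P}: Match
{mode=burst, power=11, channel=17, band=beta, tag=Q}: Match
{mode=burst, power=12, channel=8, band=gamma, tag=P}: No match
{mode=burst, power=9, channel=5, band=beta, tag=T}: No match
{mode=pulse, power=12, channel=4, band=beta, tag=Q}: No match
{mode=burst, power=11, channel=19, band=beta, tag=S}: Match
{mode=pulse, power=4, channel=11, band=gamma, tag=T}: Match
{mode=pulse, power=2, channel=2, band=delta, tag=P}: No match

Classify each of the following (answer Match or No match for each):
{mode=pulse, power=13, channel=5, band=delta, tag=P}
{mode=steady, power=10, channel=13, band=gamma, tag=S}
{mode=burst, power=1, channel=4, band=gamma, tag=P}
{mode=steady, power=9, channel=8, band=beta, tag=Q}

One predicate separates the groups cleanly: channel ≥ 10.
{mode=pulse, power=13, channel=5, band=delta, tag=P}: No match (channel = 5). {mode=steady, power=10, channel=13, band=gamma, tag=S}: Match (channel = 13). {mode=burst, power=1, channel=4, band=gamma, tag=P}: No match (channel = 4). {mode=steady, power=9, channel=8, band=beta, tag=Q}: No match (channel = 8).

No match, Match, No match, No match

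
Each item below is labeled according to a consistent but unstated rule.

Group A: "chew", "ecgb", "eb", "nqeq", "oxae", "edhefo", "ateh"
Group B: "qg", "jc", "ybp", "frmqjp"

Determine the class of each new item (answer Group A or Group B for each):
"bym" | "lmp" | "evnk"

Group B, Group B, Group A

The simplest hypothesis consistent with all the labels is: contains 'e'.
"bym": no 'e' — fails this test, so Group B.
"lmp": no 'e' — fails this test, so Group B.
"evnk": has 'e' — checks out, so Group A.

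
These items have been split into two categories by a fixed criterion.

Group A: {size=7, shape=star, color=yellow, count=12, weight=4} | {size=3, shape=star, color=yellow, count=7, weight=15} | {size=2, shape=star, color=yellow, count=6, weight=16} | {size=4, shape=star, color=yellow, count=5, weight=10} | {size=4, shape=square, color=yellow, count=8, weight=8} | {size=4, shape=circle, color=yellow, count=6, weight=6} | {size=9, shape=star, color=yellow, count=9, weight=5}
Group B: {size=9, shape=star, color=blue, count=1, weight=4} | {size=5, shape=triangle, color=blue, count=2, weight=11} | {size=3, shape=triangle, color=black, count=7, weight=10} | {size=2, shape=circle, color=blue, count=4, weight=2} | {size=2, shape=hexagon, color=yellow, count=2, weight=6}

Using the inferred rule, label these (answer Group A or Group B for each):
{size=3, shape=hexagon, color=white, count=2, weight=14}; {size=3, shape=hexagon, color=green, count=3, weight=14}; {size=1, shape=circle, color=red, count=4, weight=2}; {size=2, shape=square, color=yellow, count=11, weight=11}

The rule appears to be: color is yellow AND count ≥ 4.
{size=3, shape=hexagon, color=white, count=2, weight=14}: color is white, count = 2, does not satisfy this → Group B. {size=3, shape=hexagon, color=green, count=3, weight=14}: color is green, count = 3, does not satisfy this → Group B. {size=1, shape=circle, color=red, count=4, weight=2}: color is red, count = 4, does not satisfy this → Group B. {size=2, shape=square, color=yellow, count=11, weight=11}: color is yellow, count = 11, meets the rule → Group A.

Group B, Group B, Group B, Group A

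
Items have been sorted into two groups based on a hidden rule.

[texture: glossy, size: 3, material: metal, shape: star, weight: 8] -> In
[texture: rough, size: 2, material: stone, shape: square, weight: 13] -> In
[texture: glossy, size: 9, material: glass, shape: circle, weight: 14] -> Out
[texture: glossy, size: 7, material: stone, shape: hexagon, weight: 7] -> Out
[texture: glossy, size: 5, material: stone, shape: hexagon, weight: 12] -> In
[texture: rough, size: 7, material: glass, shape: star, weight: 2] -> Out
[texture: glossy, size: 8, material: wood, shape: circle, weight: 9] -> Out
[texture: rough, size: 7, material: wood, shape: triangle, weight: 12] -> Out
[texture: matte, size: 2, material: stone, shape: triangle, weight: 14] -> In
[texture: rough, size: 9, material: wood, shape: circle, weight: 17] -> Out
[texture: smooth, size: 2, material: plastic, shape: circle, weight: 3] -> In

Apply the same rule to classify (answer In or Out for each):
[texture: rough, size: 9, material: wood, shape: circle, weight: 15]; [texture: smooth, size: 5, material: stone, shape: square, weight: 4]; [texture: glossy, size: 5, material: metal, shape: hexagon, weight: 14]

Out, In, In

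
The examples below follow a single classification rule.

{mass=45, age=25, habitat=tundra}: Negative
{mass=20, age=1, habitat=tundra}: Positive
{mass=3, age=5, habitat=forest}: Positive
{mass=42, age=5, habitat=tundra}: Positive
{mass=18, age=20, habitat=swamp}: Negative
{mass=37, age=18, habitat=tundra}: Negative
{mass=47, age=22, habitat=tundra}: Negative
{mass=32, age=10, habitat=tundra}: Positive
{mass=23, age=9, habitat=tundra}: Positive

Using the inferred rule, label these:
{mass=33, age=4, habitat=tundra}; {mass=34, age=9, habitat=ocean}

The rule appears to be: age ≤ 10.
{mass=33, age=4, habitat=tundra}: Positive (age = 4).
{mass=34, age=9, habitat=ocean}: Positive (age = 9).

Positive, Positive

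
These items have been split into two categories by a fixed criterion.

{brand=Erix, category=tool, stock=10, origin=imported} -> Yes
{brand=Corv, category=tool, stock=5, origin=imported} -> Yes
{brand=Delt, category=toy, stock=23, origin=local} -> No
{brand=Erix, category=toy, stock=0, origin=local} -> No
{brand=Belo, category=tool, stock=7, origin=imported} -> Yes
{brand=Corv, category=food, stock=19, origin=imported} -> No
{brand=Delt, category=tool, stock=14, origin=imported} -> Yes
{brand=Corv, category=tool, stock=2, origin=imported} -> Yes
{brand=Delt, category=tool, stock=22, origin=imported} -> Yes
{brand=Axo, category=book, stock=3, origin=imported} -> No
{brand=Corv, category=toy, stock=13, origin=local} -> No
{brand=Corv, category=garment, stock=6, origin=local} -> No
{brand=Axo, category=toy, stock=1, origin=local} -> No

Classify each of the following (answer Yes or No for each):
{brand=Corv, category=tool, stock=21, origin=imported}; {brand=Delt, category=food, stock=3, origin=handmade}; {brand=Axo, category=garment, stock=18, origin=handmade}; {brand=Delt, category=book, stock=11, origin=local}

Yes, No, No, No

The classifier is using: category is tool.
{brand=Corv, category=tool, stock=21, origin=imported}: Yes (category is tool).
{brand=Delt, category=food, stock=3, origin=handmade}: No (category is food).
{brand=Axo, category=garment, stock=18, origin=handmade}: No (category is garment).
{brand=Delt, category=book, stock=11, origin=local}: No (category is book).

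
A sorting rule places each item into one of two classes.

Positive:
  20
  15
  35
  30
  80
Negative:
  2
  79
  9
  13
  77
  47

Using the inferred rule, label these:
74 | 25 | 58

Negative, Positive, Negative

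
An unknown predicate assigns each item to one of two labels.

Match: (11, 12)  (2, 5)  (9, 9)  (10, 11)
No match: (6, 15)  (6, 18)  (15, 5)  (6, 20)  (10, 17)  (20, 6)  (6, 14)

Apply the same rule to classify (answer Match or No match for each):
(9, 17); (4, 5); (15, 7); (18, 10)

No match, Match, No match, No match

'Match' ⟺ max ≤ 12.
No match: (9, 17), since max 17. Match: (4, 5), since max 5. No match: (15, 7), since max 15. No match: (18, 10), since max 18.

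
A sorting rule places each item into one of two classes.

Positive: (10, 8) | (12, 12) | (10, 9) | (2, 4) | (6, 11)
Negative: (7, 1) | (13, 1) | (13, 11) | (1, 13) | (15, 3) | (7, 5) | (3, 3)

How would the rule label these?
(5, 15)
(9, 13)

Negative, Negative

The distinguishing property — first is even — holds for all the 'Positive' cases and none of the 'Negative' cases.
(5, 15) → first 5 → Negative. (9, 13) → first 9 → Negative.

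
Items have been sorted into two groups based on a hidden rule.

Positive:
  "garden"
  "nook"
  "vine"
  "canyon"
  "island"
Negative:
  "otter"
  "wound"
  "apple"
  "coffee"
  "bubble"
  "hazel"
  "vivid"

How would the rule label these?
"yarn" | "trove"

Positive, Negative

The rule appears to be: even length AND contains 'n'.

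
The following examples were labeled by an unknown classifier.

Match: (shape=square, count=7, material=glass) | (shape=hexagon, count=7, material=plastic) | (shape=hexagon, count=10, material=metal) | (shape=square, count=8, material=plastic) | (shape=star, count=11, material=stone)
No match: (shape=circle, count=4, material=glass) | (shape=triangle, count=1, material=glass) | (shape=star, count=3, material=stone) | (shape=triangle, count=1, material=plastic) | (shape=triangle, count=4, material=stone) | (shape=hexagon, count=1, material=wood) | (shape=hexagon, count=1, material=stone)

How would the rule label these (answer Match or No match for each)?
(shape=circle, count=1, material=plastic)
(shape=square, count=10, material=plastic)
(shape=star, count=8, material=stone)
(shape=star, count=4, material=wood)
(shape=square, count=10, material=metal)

No match, Match, Match, No match, Match

Every 'Match' example satisfies: count ≥ 7. None of the 'No match' examples do.
(shape=circle, count=1, material=plastic): No match (count = 1). (shape=square, count=10, material=plastic): Match (count = 10). (shape=star, count=8, material=stone): Match (count = 8). (shape=star, count=4, material=wood): No match (count = 4). (shape=square, count=10, material=metal): Match (count = 10).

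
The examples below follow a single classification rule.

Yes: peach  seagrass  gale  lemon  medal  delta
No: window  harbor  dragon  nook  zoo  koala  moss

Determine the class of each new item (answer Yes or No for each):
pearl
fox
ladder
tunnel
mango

Yes, No, Yes, Yes, No

The distinguishing property — contains 'e' — holds for all the 'Yes' cases and none of the 'No' cases.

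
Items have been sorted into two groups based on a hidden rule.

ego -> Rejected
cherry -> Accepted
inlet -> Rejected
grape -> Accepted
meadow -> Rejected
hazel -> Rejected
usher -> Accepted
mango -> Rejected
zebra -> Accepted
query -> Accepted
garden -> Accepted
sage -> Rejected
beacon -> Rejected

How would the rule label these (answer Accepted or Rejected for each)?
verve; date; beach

'Accepted' ⟺ contains 'r'.
verve — has 'r', hence Accepted.
date — no 'r', hence Rejected.
beach — no 'r', hence Rejected.

Accepted, Rejected, Rejected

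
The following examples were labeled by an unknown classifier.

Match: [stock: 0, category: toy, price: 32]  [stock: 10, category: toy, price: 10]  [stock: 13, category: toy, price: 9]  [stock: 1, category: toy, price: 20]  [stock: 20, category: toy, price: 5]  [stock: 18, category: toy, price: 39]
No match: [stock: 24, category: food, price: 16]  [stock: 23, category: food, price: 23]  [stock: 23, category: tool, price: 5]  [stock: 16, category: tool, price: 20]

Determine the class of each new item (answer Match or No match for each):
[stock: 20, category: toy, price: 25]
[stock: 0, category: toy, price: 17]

Match, Match

The distinguishing property — category is toy — holds for all the 'Match' cases and none of the 'No match' cases.
[stock: 20, category: toy, price: 25]: Match (category is toy). [stock: 0, category: toy, price: 17]: Match (category is toy).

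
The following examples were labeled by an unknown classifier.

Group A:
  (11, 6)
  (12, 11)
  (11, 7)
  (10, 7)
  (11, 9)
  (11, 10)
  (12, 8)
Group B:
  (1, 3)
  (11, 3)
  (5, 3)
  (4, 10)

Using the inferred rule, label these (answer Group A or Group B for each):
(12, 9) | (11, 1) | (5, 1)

The simplest hypothesis consistent with all the labels is: sum ≥ 17.
(12, 9) — 12+9 = 21, hence Group A. (11, 1) — 11+1 = 12, hence Group B. (5, 1) — 5+1 = 6, hence Group B.

Group A, Group B, Group B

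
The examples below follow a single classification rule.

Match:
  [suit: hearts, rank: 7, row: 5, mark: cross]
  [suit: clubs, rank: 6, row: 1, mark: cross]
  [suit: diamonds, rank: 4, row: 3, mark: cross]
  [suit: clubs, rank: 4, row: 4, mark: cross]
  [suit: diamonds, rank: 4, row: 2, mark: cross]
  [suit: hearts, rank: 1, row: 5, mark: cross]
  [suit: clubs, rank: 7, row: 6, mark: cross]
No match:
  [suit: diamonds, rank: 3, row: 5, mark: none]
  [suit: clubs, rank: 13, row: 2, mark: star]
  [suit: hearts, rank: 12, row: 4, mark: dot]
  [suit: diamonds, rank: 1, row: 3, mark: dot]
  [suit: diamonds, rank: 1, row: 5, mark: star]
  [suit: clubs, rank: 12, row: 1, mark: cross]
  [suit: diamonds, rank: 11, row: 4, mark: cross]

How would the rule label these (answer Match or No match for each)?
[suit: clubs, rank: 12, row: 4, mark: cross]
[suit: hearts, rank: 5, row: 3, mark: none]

The common property of the 'Match' items is: mark is cross AND rank ≤ 7. No 'No match' item has it.
[suit: clubs, rank: 12, row: 4, mark: cross]: mark is cross, rank = 12, does not pass → No match. [suit: hearts, rank: 5, row: 3, mark: none]: mark is none, rank = 5, does not pass → No match.

No match, No match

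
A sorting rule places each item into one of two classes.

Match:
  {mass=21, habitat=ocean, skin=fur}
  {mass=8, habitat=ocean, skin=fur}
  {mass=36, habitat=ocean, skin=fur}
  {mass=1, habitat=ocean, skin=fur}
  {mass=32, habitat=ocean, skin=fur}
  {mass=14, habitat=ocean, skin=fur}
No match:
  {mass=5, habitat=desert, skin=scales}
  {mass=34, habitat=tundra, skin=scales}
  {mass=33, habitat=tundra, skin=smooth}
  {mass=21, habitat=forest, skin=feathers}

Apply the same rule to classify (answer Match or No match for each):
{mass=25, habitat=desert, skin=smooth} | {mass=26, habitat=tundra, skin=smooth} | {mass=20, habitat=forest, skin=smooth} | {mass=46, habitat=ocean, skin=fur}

A rule that fits every label: skin is fur — true of each 'Match' example, false of each 'No match' one.
No match: {mass=25, habitat=desert, skin=smooth}, since skin is smooth.
No match: {mass=26, habitat=tundra, skin=smooth}, since skin is smooth.
No match: {mass=20, habitat=forest, skin=smooth}, since skin is smooth.
Match: {mass=46, habitat=ocean, skin=fur}, since skin is fur.

No match, No match, No match, Match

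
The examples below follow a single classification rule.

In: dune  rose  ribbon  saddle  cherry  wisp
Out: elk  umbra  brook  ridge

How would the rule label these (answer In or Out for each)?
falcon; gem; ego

In, Out, Out

One predicate separates the groups cleanly: even length.
In: falcon, since length 6. Out: gem, since length 3. Out: ego, since length 3.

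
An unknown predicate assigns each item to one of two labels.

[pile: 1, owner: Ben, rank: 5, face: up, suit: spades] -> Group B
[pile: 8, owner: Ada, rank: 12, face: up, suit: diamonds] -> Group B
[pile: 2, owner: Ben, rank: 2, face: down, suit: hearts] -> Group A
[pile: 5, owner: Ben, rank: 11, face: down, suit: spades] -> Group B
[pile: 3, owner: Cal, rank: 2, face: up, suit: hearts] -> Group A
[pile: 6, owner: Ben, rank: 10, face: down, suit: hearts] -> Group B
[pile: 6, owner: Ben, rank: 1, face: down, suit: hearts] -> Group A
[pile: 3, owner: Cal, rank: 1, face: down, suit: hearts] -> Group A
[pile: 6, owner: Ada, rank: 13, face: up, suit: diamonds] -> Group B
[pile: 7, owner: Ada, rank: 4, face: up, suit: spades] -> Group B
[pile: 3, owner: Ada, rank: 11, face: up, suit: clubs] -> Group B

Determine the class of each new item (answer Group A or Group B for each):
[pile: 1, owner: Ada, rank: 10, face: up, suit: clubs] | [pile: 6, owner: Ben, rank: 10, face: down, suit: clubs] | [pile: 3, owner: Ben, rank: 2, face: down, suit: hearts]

Rule: rank ≤ 2. This holds for each 'Group A' example and fails for each 'Group B' one.
[pile: 1, owner: Ada, rank: 10, face: up, suit: clubs]: Group B (rank = 10).
[pile: 6, owner: Ben, rank: 10, face: down, suit: clubs]: Group B (rank = 10).
[pile: 3, owner: Ben, rank: 2, face: down, suit: hearts]: Group A (rank = 2).

Group B, Group B, Group A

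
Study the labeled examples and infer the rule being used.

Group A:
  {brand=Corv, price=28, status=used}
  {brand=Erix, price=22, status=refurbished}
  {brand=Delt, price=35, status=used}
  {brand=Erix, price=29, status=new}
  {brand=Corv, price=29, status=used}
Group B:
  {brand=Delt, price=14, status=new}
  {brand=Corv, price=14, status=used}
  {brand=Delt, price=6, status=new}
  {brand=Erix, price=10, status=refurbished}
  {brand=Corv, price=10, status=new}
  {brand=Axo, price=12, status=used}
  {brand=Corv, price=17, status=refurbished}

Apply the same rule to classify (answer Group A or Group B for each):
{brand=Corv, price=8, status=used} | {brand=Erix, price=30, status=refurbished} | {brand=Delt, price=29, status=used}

The simplest hypothesis consistent with all the labels is: price ≥ 22.
Group B: {brand=Corv, price=8, status=used}, since price = 8.
Group A: {brand=Erix, price=30, status=refurbished}, since price = 30.
Group A: {brand=Delt, price=29, status=used}, since price = 29.

Group B, Group A, Group A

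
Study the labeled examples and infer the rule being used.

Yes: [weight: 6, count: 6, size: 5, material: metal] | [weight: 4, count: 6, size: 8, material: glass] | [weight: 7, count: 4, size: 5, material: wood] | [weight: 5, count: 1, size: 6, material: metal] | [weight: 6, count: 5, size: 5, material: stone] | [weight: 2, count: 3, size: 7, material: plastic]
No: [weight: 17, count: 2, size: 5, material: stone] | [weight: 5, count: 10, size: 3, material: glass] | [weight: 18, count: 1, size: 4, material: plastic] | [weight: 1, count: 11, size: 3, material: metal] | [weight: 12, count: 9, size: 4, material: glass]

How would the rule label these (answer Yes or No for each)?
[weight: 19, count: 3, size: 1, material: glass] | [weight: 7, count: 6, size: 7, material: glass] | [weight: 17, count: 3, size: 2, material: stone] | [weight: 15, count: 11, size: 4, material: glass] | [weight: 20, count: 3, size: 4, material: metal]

No, Yes, No, No, No

The simplest hypothesis consistent with all the labels is: weight ≤ 7 AND size ≥ 4.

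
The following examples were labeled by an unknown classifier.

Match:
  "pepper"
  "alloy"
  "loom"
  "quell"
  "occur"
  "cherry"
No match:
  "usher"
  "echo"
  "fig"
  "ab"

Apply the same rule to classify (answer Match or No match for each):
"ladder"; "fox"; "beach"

The common property of the 'Match' items is: has a double letter. No 'No match' item has it.
"ladder": 'dd' doubled — satisfies this, so Match. "fox": no doubled letter — does not fit, so No match. "beach": no doubled letter — does not fit, so No match.

Match, No match, No match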